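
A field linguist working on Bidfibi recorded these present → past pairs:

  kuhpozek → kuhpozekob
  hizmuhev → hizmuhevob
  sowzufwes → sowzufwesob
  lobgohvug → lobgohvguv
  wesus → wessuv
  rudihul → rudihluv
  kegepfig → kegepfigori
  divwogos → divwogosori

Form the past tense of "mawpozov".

sowzufwes and wesus both end in -s yet inflect differently (sowzufwesob, wessuv), so the final letter is not what conditions the rule; the last vowel is.
"mawpozov" has last vowel 'o'. The one such stem in the data (divwogos → divwogosori) adds -ori, so the same rule applies.
So mawpozov → mawpozovori.

mawpozovori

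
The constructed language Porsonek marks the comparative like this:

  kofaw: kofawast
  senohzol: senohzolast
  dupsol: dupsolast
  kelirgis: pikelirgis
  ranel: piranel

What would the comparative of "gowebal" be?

senohzol and ranel both end in -l yet inflect differently (senohzolast, piranel), so the final letter is not what conditions the rule; the last vowel is.
"gowebal" has last vowel 'a'. The one such stem in the data (kofaw → kofawast) adds -ast, so the same rule applies.
The other pattern: stems whose last vowel is 'e' or 'i' add the prefix pi-.
So gowebal → gowebalast.

gowebalast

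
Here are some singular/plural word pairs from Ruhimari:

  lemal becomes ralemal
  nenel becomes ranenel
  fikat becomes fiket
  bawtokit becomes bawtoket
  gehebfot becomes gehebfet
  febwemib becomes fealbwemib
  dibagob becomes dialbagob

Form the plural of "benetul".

lemal and fikat both have last vowel 'a' yet inflect differently (ralemal, fiket), so the last vowel is not what conditions the rule; the final letter is.
"benetul" ends in -l. The stems ending in -l (lemal → ralemal, nenel → ranenel) add the prefix ra-.
The other patterns: stems ending in -t change the last vowel to 'e'; stems ending in -b insert -al- after the first vowel.
So benetul → rabenetul.

rabenetul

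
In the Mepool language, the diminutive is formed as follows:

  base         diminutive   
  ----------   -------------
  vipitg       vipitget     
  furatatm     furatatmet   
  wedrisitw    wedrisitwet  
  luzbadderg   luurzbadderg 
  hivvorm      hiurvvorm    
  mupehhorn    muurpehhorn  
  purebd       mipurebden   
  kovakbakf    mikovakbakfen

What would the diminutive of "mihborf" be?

vipitg and luzbadderg both end in -g yet inflect differently (vipitget, luurzbadderg), so the final letter is not what conditions the rule; the second-to-last letter is.
"mihborf" has second-to-last letter 'r'. The stems whose second-to-last letter is 'r' (luzbadderg → luurzbadderg, hivvorm → hiurvvorm, mupehhorn → muurpehhorn) insert -ur- after the first vowel.
So mihborf → miurhborf.

miurhborf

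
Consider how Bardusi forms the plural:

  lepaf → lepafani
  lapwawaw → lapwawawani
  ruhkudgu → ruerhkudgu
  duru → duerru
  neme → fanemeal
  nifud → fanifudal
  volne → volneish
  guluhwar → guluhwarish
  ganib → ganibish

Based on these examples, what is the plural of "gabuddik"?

gabuddikish

"gabuddik" begins with g-. The stems beginning with g- (guluhwar → guluhwarish, ganib → ganibish) add -ish.
So gabuddik → gabuddikish.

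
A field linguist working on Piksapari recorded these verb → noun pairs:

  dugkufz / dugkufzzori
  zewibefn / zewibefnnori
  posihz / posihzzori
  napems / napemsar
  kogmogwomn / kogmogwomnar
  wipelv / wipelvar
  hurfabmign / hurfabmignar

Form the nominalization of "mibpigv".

"mibpigv" has second-to-last letter 'g'. The one such stem in the data (hurfabmign → hurfabmignar) adds -ar, so the same rule applies.
So mibpigv → mibpigvar.

mibpigvar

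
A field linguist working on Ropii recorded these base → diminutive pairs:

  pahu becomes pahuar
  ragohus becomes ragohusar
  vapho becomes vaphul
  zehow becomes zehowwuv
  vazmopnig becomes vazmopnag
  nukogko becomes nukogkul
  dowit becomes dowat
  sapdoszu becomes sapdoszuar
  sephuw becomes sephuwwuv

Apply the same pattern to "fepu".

fepuar

nukogko and zehow both have last vowel 'o' yet inflect differently (nukogkul, zehowwuv), so the last vowel is not what conditions the rule; the final letter is.
"fepu" ends in -u. The stems ending in -u (pahu → pahuar, sapdoszu → sapdoszuar) add -ar.
The other patterns: stems ending in -o drop the final letter and add -ul; stems ending in -w double the final consonant and add -uv; stems ending in -g or -t change the last vowel to 'a'.
So fepu → fepuar.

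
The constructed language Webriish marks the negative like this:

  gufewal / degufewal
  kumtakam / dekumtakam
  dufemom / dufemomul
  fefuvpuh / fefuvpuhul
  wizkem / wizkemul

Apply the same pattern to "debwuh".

"debwuh" has last vowel 'u'. The one such stem in the data (fefuvpuh → fefuvpuhul) adds -ul, so the same rule applies.
The other pattern: stems whose last vowel is 'a' add the prefix de-.
So debwuh → debwuhul.

debwuhul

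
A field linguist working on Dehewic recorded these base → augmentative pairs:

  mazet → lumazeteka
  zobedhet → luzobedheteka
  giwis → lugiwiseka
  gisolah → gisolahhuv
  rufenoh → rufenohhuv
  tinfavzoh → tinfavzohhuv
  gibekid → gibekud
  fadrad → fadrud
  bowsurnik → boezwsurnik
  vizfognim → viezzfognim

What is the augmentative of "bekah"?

"bekah" ends in -h. The stems ending in -h (gisolah → gisolahhuv, rufenoh → rufenohhuv, tinfavzoh → tinfavzohhuv) double the final consonant and add -uv.
So bekah → bekahhuv.

bekahhuv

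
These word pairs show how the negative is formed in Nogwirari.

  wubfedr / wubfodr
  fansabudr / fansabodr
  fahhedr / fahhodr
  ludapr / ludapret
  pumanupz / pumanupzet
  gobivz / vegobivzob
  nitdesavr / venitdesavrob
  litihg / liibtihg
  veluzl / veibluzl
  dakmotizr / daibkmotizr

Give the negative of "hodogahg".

"hodogahg" has second-to-last letter 'h'. The one such stem in the data (litihg → liibtihg) inserts -ib- after the first vowel (as do veluzl, dakmotizr), so the same rule applies.
So hodogahg → hoibdogahg.

hoibdogahg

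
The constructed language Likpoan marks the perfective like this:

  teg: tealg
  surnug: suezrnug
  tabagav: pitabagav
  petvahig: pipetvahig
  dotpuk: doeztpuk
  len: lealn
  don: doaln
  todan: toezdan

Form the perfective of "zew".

zealw

teg and surnug both end in -g yet inflect differently (tealg, suezrnug), so the final letter is not what conditions the rule; the number of vowels is.
"zew" has 1 vowel. The stems with 1 vowel (don → doaln, teg → tealg, len → lealn) insert -al- after the first vowel.
So zew → zealw.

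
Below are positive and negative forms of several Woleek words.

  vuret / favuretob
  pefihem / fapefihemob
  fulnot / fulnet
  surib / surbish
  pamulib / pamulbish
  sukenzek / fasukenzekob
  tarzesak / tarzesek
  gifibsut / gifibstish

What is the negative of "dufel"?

sukenzek and tarzesak both end in -k yet inflect differently (fasukenzekob, tarzesek), so the final letter is not what conditions the rule; the last vowel is.
"dufel" has last vowel 'e'. The stems whose last vowel is 'e' (sukenzek → fasukenzekob, pefihem → fapefihemob, vuret → favuretob) add fa- … -ob around the stem.
The other patterns: stems whose last vowel is 'a' or 'o' change the last vowel to 'e'; stems whose last vowel is 'i' or 'u' delete the last vowel and add -ish.
So dufel → fadufelob.

fadufelob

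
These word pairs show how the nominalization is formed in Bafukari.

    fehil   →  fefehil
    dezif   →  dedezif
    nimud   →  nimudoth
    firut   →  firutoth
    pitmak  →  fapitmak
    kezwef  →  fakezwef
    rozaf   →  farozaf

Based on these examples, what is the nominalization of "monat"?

dezif and kezwef both end in -f yet inflect differently (dedezif, fakezwef), so the final letter is not what conditions the rule; the last vowel is.
"monat" has last vowel 'a'. The stems whose last vowel is 'a' (pitmak → fapitmak, rozaf → farozaf) add the prefix fa-.
So monat → famonat.

famonat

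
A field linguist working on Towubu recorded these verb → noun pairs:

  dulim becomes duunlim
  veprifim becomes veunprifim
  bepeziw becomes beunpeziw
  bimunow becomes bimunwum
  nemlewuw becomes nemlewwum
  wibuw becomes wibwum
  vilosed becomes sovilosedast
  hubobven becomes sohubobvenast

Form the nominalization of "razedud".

razeddum

bepeziw and bimunow both end in -w yet inflect differently (beunpeziw, bimunwum), so the final letter is not what conditions the rule; the last vowel is.
"razedud" has last vowel 'u'. The stems whose last vowel is 'u' (nemlewuw → nemlewwum, wibuw → wibwum) delete the last vowel and add -um.
The other patterns: stems whose last vowel is 'i' insert -un- after the first vowel; stems whose last vowel is 'e' add so- … -ast around the stem.
So razedud → razeddum.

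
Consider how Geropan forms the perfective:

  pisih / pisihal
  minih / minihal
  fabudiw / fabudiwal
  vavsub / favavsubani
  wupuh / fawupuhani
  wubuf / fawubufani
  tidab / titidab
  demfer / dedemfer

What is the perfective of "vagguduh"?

favagguduhani

pisih and wupuh both end in -h yet inflect differently (pisihal, fawupuhani), so the final letter is not what conditions the rule; the last vowel is.
"vagguduh" has last vowel 'u'. The stems whose last vowel is 'u' (vavsub → favavsubani, wupuh → fawupuhani, wubuf → fawubufani) add fa- … -ani around the stem.
The other patterns: stems whose last vowel is 'i' add -al; stems whose last vowel is 'a' or 'e' repeat the first consonant+vowel as a prefix.
So vagguduh → favagguduhani.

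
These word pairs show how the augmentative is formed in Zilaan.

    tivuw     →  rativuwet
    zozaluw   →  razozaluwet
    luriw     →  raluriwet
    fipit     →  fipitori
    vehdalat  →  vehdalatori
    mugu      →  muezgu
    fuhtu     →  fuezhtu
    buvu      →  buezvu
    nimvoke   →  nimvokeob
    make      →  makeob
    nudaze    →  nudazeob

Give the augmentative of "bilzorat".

luriw and fipit both have last vowel 'i' yet inflect differently (raluriwet, fipitori), so the last vowel is not what conditions the rule; the final letter is.
"bilzorat" ends in -t. The stems ending in -t (fipit → fipitori, vehdalat → vehdalatori) add -ori.
So bilzorat → bilzoratori.

bilzoratori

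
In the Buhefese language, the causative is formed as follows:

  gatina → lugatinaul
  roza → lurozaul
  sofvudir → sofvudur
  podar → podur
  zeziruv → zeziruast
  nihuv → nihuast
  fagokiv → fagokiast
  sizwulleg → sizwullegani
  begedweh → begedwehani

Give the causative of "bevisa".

lubevisaul

gatina and podar both have last vowel 'a' yet inflect differently (lugatinaul, podur), so the last vowel is not what conditions the rule; the final letter is.
"bevisa" ends in -a. The stems ending in -a (gatina → lugatinaul, roza → lurozaul) add lu- … -ul around the stem.
The other patterns: stems ending in -r change the last vowel to 'u'; stems ending in -v drop the final letter and add -ast; stems ending in -g or -h add -ani.
So bevisa → lubevisaul.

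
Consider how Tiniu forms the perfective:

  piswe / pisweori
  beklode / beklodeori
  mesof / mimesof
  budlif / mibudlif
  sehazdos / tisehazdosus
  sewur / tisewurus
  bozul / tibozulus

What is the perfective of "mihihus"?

timihihusus

mesof and sehazdos both have last vowel 'o' yet inflect differently (mimesof, tisehazdosus), so the last vowel is not what conditions the rule; the final letter is.
"mihihus" ends in -s. The one such stem in the data (sehazdos → tisehazdosus) adds ti- … -us around the stem, so the same rule applies.
The other patterns: stems ending in -e add -ori; stems ending in -f add the prefix mi-.
So mihihus → timihihusus.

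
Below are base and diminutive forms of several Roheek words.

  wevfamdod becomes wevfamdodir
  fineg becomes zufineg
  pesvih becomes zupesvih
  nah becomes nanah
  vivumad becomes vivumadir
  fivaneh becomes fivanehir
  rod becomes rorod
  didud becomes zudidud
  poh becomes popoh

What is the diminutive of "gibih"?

zugibih

nah and pesvih both end in -h yet inflect differently (nanah, zupesvih), so the final letter is not what conditions the rule; the number of vowels is.
"gibih" has 2 vowels. The stems with 2 vowels (pesvih → zupesvih, didud → zudidud, fineg → zufineg) add the prefix zu-.
The other patterns: stems with 1 vowel repeat the first consonant+vowel as a prefix; stems with 3 vowels add -ir.
So gibih → zugibih.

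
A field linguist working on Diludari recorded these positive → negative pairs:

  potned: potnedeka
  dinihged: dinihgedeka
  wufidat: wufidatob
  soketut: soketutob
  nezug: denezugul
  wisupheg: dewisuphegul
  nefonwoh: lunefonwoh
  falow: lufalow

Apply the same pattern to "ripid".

ripideka

soketut and nezug both have last vowel 'u' yet inflect differently (soketutob, denezugul), so the last vowel is not what conditions the rule; the final letter is.
"ripid" ends in -d. The stems ending in -d (potned → potnedeka, dinihged → dinihgedeka) add -eka.
The other patterns: stems ending in -t add -ob; stems ending in -g add de- … -ul around the stem; stems ending in -h or -w add the prefix lu-.
So ripid → ripideka.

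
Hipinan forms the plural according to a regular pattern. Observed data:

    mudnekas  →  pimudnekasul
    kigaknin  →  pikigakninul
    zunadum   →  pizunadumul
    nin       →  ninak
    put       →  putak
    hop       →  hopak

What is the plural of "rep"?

kigaknin and nin both end in -n yet inflect differently (pikigakninul, ninak), so the final letter is not what conditions the rule; the number of vowels is.
"rep" has 1 vowel. The stems with 1 vowel (nin → ninak, put → putak, hop → hopak) add -ak.
The other pattern: stems with 3 vowels add pi- … -ul around the stem.
So rep → repak.

repak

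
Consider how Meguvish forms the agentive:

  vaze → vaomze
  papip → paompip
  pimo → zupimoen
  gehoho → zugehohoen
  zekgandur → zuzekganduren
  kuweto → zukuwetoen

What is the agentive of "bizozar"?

papip and pimo both begin with p- yet inflect differently (paompip, zupimoen), so the first letter is not what conditions the rule; the final letter is.
"bizozar" ends in -r. The one such stem in the data (zekgandur → zuzekganduren) adds zu- … -en around the stem, so the same rule applies.
The other pattern: stems ending in -e or -p insert -om- after the first vowel.
So bizozar → zubizozaren.

zubizozaren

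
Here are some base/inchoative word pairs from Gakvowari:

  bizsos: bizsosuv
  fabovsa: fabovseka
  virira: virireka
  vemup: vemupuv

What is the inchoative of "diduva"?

virira and vemup both begin with v- yet inflect differently (virireka, vemupuv), so the first letter is not what conditions the rule; the final letter is.
"diduva" ends in -a. The stems ending in -a (virira → virireka, fabovsa → fabovseka) drop the final letter and add -eka.
The other pattern: stems ending in -p or -s add -uv.
So diduva → diduveka.

diduveka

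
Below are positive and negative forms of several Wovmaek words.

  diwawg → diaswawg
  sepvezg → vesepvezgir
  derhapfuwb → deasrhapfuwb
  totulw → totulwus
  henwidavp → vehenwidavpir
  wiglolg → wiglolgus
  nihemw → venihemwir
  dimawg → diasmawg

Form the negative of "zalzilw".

zalzilwus

"zalzilw" has second-to-last letter 'l'. The stems whose second-to-last letter is 'l' (wiglolg → wiglolgus, totulw → totulwus) add -us.
So zalzilw → zalzilwus.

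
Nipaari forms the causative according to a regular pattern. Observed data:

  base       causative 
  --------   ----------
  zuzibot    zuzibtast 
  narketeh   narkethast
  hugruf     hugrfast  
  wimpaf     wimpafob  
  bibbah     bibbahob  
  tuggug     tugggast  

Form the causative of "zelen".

zelnast

"zelen" has last vowel 'e'. The one such stem in the data (narketeh → narkethast) deletes the last vowel and adds -ast (as do hugruf, zuzibot), so the same rule applies.
So zelen → zelnast.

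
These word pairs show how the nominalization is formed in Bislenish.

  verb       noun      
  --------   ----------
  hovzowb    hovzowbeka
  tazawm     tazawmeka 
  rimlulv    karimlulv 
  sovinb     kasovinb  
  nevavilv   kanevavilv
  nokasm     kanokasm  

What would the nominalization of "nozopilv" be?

tazawm and nokasm both end in -m yet inflect differently (tazawmeka, kanokasm), so the final letter is not what conditions the rule; the second-to-last letter is.
"nozopilv" has second-to-last letter 'l'. The stems whose second-to-last letter is 'l' (rimlulv → karimlulv, nevavilv → kanevavilv) add the prefix ka-.
So nozopilv → kanozopilv.

kanozopilv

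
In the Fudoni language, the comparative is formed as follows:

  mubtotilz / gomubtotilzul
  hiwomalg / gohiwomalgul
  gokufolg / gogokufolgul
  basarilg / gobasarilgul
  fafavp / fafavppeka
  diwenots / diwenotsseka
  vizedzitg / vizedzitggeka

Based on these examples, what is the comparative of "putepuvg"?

putepuvggeka

"putepuvg" has second-to-last letter 'v'. The one such stem in the data (fafavp → fafavppeka) doubles the final consonant and adds -eka (as do diwenots, vizedzitg), so the same rule applies.
The other pattern: stems whose second-to-last letter is 'l' add go- … -ul around the stem.
So putepuvg → putepuvggeka.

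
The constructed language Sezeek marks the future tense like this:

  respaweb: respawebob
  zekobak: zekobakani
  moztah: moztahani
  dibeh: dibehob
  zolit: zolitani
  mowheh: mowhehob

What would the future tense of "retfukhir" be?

mowheh and moztah both end in -h yet inflect differently (mowhehob, moztahani), so the final letter is not what conditions the rule; the last vowel is.
"retfukhir" has last vowel 'i'. The one such stem in the data (zolit → zolitani) adds -ani, so the same rule applies.
The other pattern: stems whose last vowel is 'e' add -ob.
So retfukhir → retfukhirani.

retfukhirani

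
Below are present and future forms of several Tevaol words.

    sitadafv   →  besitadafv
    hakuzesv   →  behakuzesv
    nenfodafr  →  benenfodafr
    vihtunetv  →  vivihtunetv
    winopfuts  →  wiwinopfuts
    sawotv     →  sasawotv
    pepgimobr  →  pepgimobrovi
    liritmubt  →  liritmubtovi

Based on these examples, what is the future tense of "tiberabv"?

"tiberabv" has second-to-last letter 'b'. The stems whose second-to-last letter is 'b' (pepgimobr → pepgimobrovi, liritmubt → liritmubtovi) add -ovi.
The other patterns: stems whose second-to-last letter is 'f' or 's' add the prefix be-; stems whose second-to-last letter is 't' repeat the first consonant+vowel as a prefix.
So tiberabv → tiberabvovi.

tiberabvovi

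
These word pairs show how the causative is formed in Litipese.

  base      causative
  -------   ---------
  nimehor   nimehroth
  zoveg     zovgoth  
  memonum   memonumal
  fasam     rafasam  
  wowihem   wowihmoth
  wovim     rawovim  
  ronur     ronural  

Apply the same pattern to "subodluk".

subodlukal

memonum and wovim both end in -m yet inflect differently (memonumal, rawovim), so the final letter is not what conditions the rule; the last vowel is.
"subodluk" has last vowel 'u'. The stems whose last vowel is 'u' (ronur → ronural, memonum → memonumal) add -al.
The other patterns: stems whose last vowel is 'a' or 'i' add the prefix ra-; stems whose last vowel is 'e' or 'o' delete the last vowel and add -oth.
So subodluk → subodlukal.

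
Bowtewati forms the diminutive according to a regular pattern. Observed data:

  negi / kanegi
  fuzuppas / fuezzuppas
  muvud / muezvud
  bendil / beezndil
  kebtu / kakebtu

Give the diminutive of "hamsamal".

negi and bendil both have last vowel 'i' yet inflect differently (kanegi, beezndil), so the last vowel is not what conditions the rule; whether the stem ends in a vowel or a consonant is.
"hamsamal" ends in a consonant. The stems ending in a consonant (fuzuppas → fuezzuppas, bendil → beezndil, muvud → muezvud) insert -ez- after the first vowel.
So hamsamal → haezmsamal.

haezmsamal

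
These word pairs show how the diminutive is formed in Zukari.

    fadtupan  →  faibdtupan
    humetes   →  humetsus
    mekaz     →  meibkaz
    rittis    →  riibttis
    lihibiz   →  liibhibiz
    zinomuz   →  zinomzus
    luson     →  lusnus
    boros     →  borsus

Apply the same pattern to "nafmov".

nafmvus

rittis and boros both end in -s yet inflect differently (riibttis, borsus), so the final letter is not what conditions the rule; the last vowel is.
"nafmov" has last vowel 'o'. The stems whose last vowel is 'o' (boros → borsus, luson → lusnus) delete the last vowel and add -us.
So nafmov → nafmvus.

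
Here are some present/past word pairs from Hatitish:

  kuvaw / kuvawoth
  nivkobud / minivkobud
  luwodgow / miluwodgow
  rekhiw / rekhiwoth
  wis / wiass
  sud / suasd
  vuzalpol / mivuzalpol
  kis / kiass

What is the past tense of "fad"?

kuvaw and luwodgow both end in -w yet inflect differently (kuvawoth, miluwodgow), so the final letter is not what conditions the rule; the number of vowels is.
"fad" has 1 vowel. The stems with 1 vowel (kis → kiass, sud → suasd, wis → wiass) insert -as- after the first vowel.
So fad → faasd.

faasd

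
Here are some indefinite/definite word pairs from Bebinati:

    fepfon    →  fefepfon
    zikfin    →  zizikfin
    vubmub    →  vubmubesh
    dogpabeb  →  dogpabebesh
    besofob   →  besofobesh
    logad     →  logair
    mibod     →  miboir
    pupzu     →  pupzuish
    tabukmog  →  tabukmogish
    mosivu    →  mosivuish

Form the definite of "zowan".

"zowan" ends in -n. The stems ending in -n (fepfon → fefepfon, zikfin → zizikfin) repeat the first consonant+vowel as a prefix.
The other patterns: stems ending in -b add -esh; stems ending in -d drop the final letter and add -ir; stems ending in -g or -u add -ish.
So zowan → zozowan.

zozowan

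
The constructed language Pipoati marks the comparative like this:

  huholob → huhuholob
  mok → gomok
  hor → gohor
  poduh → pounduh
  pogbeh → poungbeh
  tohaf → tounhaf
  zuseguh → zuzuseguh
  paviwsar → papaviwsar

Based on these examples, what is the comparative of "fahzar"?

faunhzar

"fahzar" has 2 vowels. The stems with 2 vowels (tohaf → tounhaf, poduh → pounduh, pogbeh → poungbeh) insert -un- after the first vowel.
The other patterns: stems with 1 vowel add the prefix go-; stems with 3 vowels repeat the first consonant+vowel as a prefix.
So fahzar → faunhzar.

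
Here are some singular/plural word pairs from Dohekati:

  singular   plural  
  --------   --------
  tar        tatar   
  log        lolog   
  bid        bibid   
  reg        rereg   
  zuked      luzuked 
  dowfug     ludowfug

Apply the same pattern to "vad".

vavad

bid and zuked both end in -d yet inflect differently (bibid, luzuked), so the final letter is not what conditions the rule; the number of vowels is.
"vad" has 1 vowel. The stems with 1 vowel (tar → tatar, log → lolog, bid → bibid) repeat the first consonant+vowel as a prefix.
So vad → vavad.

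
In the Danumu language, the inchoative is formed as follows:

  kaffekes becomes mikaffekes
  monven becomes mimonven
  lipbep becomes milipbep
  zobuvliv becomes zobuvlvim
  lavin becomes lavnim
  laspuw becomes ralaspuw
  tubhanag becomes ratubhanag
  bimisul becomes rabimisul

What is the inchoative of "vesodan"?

ravesodan

"vesodan" has last vowel 'a'. The one such stem in the data (tubhanag → ratubhanag) adds the prefix ra-, so the same rule applies.
So vesodan → ravesodan.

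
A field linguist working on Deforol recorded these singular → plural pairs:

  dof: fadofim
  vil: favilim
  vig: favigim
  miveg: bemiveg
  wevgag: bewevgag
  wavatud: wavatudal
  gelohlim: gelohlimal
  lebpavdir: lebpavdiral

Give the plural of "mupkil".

bemupkil

vig and miveg both end in -g yet inflect differently (favigim, bemiveg), so the final letter is not what conditions the rule; the number of vowels is.
"mupkil" has 2 vowels. The stems with 2 vowels (miveg → bemiveg, wevgag → bewevgag) add the prefix be-.
The other patterns: stems with 1 vowel add fa- … -im around the stem; stems with 3 vowels add -al.
So mupkil → bemupkil.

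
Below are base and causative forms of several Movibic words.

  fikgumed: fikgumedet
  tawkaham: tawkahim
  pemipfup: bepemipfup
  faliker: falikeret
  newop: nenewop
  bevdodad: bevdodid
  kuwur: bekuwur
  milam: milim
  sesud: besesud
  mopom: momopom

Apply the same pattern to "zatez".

faliker and kuwur both end in -r yet inflect differently (falikeret, bekuwur), so the final letter is not what conditions the rule; the last vowel is.
"zatez" has last vowel 'e'. The stems whose last vowel is 'e' (faliker → falikeret, fikgumed → fikgumedet) add -et.
The other patterns: stems whose last vowel is 'u' add the prefix be-; stems whose last vowel is 'a' change the last vowel to 'i'; stems whose last vowel is 'o' repeat the first consonant+vowel as a prefix.
So zatez → zatezet.

zatezet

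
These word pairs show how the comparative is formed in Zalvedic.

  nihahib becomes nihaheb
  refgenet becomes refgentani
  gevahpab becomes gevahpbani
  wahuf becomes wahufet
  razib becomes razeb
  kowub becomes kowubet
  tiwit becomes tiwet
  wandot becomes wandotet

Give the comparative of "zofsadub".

zofsadubet

"zofsadub" has last vowel 'u'. The stems whose last vowel is 'u' (wahuf → wahufet, kowub → kowubet) add -et.
So zofsadub → zofsadubet.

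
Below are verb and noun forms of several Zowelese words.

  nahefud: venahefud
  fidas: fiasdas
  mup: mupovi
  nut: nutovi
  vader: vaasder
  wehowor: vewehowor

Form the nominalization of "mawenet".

vemawenet

vader and wehowor both end in -r yet inflect differently (vaasder, vewehowor), so the final letter is not what conditions the rule; the number of vowels is.
"mawenet" has 3 vowels. The stems with 3 vowels (wehowor → vewehowor, nahefud → venahefud) add the prefix ve-.
The other patterns: stems with 1 vowel add -ovi; stems with 2 vowels insert -as- after the first vowel.
So mawenet → vemawenet.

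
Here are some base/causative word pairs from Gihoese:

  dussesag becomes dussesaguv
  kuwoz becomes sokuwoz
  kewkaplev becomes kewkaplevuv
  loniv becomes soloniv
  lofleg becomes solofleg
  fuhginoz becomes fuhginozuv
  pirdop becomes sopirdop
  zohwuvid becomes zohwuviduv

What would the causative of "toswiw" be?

kewkaplev and loniv both end in -v yet inflect differently (kewkaplevuv, soloniv), so the final letter is not what conditions the rule; the number of vowels is.
"toswiw" has 2 vowels. The stems with 2 vowels (loniv → soloniv, lofleg → solofleg, kuwoz → sokuwoz) add the prefix so-.
The other pattern: stems with 3 vowels add -uv.
So toswiw → sotoswiw.

sotoswiw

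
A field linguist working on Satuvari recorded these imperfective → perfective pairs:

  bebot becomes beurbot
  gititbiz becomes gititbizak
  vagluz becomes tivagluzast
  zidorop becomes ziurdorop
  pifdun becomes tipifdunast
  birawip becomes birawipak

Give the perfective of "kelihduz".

birawip and zidorop both end in -p yet inflect differently (birawipak, ziurdorop), so the final letter is not what conditions the rule; the last vowel is.
"kelihduz" has last vowel 'u'. The stems whose last vowel is 'u' (pifdun → tipifdunast, vagluz → tivagluzast) add ti- … -ast around the stem.
The other patterns: stems whose last vowel is 'i' add -ak; stems whose last vowel is 'o' insert -ur- after the first vowel.
So kelihduz → tikelihduzast.

tikelihduzast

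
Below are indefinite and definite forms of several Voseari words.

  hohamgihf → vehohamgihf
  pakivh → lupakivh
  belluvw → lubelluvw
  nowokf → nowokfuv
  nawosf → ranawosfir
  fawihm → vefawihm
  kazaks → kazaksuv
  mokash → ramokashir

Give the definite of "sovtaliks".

sovtaliksuv

hohamgihf and nowokf both end in -f yet inflect differently (vehohamgihf, nowokfuv), so the final letter is not what conditions the rule; the second-to-last letter is.
"sovtaliks" has second-to-last letter 'k'. The stems whose second-to-last letter is 'k' (nowokf → nowokfuv, kazaks → kazaksuv) add -uv.
So sovtaliks → sovtaliksuv.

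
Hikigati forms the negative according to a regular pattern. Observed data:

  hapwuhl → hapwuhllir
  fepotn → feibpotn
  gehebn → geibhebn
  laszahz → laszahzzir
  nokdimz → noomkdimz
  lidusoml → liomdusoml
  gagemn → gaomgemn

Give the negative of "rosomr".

roomsomr

nokdimz and laszahz both end in -z yet inflect differently (noomkdimz, laszahzzir), so the final letter is not what conditions the rule; the second-to-last letter is.
"rosomr" has second-to-last letter 'm'. The stems whose second-to-last letter is 'm' (nokdimz → noomkdimz, gagemn → gaomgemn, lidusoml → liomdusoml) insert -om- after the first vowel.
The other patterns: stems whose second-to-last letter is 'h' double the final consonant and add -ir; stems whose second-to-last letter is 'b' or 't' insert -ib- after the first vowel.
So rosomr → roomsomr.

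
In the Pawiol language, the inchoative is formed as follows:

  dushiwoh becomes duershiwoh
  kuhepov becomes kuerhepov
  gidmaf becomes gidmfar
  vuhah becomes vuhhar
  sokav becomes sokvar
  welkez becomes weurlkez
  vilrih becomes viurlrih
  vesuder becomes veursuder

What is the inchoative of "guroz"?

dushiwoh and vuhah both end in -h yet inflect differently (duershiwoh, vuhhar), so the final letter is not what conditions the rule; the last vowel is.
"guroz" has last vowel 'o'. The stems whose last vowel is 'o' (dushiwoh → duershiwoh, kuhepov → kuerhepov) insert -er- after the first vowel.
So guroz → guerroz.

guerroz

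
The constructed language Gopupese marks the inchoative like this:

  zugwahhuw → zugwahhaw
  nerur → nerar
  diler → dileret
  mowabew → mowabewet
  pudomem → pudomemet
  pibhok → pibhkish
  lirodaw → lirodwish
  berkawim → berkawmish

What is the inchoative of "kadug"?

kadag

nerur and diler both end in -r yet inflect differently (nerar, dileret), so the final letter is not what conditions the rule; the last vowel is.
"kadug" has last vowel 'u'. The stems whose last vowel is 'u' (zugwahhuw → zugwahhaw, nerur → nerar) change the last vowel to 'a'.
The other patterns: stems whose last vowel is 'e' add -et; stems whose last vowel is 'a', 'i' or 'o' delete the last vowel and add -ish.
So kadug → kadag.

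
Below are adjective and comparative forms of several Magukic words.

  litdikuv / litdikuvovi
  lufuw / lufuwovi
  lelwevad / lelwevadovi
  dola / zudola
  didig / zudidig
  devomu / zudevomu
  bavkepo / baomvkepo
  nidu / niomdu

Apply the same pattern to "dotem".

devomu and nidu both end in -u yet inflect differently (zudevomu, niomdu), so the final letter is not what conditions the rule; the first letter is.
"dotem" begins with d-. The stems beginning with d- (dola → zudola, didig → zudidig, devomu → zudevomu) add the prefix zu-.
The other patterns: stems beginning with l- add -ovi; stems beginning with b- or n- insert -om- after the first vowel.
So dotem → zudotem.

zudotem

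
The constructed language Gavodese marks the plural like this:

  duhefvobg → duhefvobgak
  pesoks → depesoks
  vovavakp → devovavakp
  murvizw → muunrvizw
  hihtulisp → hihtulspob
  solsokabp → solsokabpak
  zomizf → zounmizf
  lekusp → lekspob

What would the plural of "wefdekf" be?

solsokabp and vovavakp both end in -p yet inflect differently (solsokabpak, devovavakp), so the final letter is not what conditions the rule; the second-to-last letter is.
"wefdekf" has second-to-last letter 'k'. The stems whose second-to-last letter is 'k' (pesoks → depesoks, vovavakp → devovavakp) add the prefix de-.
So wefdekf → dewefdekf.

dewefdekf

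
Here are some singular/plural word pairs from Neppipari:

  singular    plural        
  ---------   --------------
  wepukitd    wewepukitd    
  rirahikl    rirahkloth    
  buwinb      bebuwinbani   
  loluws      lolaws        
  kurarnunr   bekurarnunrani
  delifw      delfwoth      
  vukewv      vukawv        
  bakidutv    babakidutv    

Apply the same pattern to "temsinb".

betemsinbani

vukewv and bakidutv both end in -v yet inflect differently (vukawv, babakidutv), so the final letter is not what conditions the rule; the second-to-last letter is.
"temsinb" has second-to-last letter 'n'. The stems whose second-to-last letter is 'n' (kurarnunr → bekurarnunrani, buwinb → bebuwinbani) add be- … -ani around the stem.
So temsinb → betemsinbani.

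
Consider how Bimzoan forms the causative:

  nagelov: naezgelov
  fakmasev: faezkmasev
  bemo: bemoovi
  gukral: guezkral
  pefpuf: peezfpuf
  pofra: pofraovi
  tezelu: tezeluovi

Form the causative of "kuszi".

kusziovi

gukral and pofra both have last vowel 'a' yet inflect differently (guezkral, pofraovi), so the last vowel is not what conditions the rule; whether the stem ends in a vowel or a consonant is.
"kuszi" ends in a vowel. The stems ending in a vowel (pofra → pofraovi, bemo → bemoovi, tezelu → tezeluovi) add -ovi.
So kuszi → kusziovi.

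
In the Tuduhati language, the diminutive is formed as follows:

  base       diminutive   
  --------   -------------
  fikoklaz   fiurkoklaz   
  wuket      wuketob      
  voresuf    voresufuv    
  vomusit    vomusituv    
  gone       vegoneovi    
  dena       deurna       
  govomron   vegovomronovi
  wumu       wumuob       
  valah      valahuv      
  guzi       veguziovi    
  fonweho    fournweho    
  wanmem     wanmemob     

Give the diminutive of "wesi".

wuket and vomusit both end in -t yet inflect differently (wuketob, vomusituv), so the final letter is not what conditions the rule; the first letter is.
"wesi" begins with w-. The stems beginning with w- (wuket → wuketob, wanmem → wanmemob, wumu → wumuob) add -ob.
So wesi → wesiob.

wesiob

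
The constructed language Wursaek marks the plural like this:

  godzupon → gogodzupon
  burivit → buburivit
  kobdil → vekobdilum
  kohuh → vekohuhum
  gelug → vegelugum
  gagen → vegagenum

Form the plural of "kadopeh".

godzupon and gagen both end in -n yet inflect differently (gogodzupon, vegagenum), so the final letter is not what conditions the rule; the number of vowels is.
"kadopeh" has 3 vowels. The stems with 3 vowels (godzupon → gogodzupon, burivit → buburivit) repeat the first consonant+vowel as a prefix.
The other pattern: stems with 2 vowels add ve- … -um around the stem.
So kadopeh → kakadopeh.

kakadopeh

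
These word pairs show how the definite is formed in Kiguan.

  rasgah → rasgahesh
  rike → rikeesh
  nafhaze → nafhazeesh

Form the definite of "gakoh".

Every pair shown (rasgah → rasgahesh, rike → rikeesh, nafhaze → nafhazeesh) follows the same rule: add -esh.
So gakoh → gakohesh.

gakohesh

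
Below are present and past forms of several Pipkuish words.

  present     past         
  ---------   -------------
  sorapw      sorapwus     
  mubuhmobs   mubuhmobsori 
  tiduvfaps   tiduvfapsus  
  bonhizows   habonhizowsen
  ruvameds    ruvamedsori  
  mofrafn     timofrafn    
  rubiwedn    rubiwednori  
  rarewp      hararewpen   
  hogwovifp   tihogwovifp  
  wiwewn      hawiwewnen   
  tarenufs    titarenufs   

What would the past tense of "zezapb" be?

"zezapb" has second-to-last letter 'p'. The stems whose second-to-last letter is 'p' (sorapw → sorapwus, tiduvfaps → tiduvfapsus) add -us.
So zezapb → zezapbus.

zezapbus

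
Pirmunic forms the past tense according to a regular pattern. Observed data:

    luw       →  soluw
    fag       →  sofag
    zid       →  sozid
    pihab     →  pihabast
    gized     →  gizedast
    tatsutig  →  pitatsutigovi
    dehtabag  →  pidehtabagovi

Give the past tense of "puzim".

zid and gized both end in -d yet inflect differently (sozid, gizedast), so the final letter is not what conditions the rule; the number of vowels is.
"puzim" has 2 vowels. The stems with 2 vowels (pihab → pihabast, gized → gizedast) add -ast.
So puzim → puzimast.

puzimast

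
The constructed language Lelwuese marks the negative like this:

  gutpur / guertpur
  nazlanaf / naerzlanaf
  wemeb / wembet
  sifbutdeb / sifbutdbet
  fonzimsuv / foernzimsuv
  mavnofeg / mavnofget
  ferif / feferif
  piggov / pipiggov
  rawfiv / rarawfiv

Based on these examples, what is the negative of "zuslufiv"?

ferif and nazlanaf both end in -f yet inflect differently (feferif, naerzlanaf), so the final letter is not what conditions the rule; the last vowel is.
"zuslufiv" has last vowel 'i'. The stems whose last vowel is 'i' (rawfiv → rarawfiv, ferif → feferif) repeat the first consonant+vowel as a prefix.
The other patterns: stems whose last vowel is 'e' delete the last vowel and add -et; stems whose last vowel is 'a' or 'u' insert -er- after the first vowel.
So zuslufiv → zuzuslufiv.

zuzuslufiv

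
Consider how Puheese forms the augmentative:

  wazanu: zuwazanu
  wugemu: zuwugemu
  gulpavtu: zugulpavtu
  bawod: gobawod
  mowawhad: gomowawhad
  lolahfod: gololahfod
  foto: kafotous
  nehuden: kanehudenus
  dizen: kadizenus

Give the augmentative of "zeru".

zuzeru

bawod and foto both have last vowel 'o' yet inflect differently (gobawod, kafotous), so the last vowel is not what conditions the rule; the final letter is.
"zeru" ends in -u. The stems ending in -u (wazanu → zuwazanu, wugemu → zuwugemu, gulpavtu → zugulpavtu) add the prefix zu-.
So zeru → zuzeru.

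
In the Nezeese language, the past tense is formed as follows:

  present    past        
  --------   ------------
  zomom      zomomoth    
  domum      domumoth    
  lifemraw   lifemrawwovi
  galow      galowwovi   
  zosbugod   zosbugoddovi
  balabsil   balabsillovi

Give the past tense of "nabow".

zomom and galow both have last vowel 'o' yet inflect differently (zomomoth, galowwovi), so the last vowel is not what conditions the rule; the final letter is.
"nabow" ends in -w. The stems ending in -w (lifemraw → lifemrawwovi, galow → galowwovi) double the final consonant and add -ovi.
The other pattern: stems ending in -m add -oth.
So nabow → nabowwovi.

nabowwovi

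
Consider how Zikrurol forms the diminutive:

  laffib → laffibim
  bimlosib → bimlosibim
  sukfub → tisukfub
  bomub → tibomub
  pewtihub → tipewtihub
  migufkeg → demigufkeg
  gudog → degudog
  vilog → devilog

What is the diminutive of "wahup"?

"wahup" has last vowel 'u'. The stems whose last vowel is 'u' (sukfub → tisukfub, bomub → tibomub, pewtihub → tipewtihub) add the prefix ti-.
The other patterns: stems whose last vowel is 'i' add -im; stems whose last vowel is 'e' or 'o' add the prefix de-.
So wahup → tiwahup.

tiwahup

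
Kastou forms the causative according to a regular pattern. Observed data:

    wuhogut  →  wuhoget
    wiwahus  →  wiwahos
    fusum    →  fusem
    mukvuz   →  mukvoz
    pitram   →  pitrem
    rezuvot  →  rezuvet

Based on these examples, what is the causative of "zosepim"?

zosepem

fusum and mukvuz both have last vowel 'u' yet inflect differently (fusem, mukvoz), so the last vowel is not what conditions the rule; the final letter is.
"zosepim" ends in -m. The stems ending in -m (fusum → fusem, pitram → pitrem) change the last vowel to 'e'.
So zosepim → zosepem.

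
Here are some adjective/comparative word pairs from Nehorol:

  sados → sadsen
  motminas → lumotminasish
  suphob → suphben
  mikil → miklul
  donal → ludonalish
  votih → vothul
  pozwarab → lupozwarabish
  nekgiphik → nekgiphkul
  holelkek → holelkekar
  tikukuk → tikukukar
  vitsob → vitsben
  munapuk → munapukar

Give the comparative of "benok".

benken

pozwarab and suphob both end in -b yet inflect differently (lupozwarabish, suphben), so the final letter is not what conditions the rule; the last vowel is.
"benok" has last vowel 'o'. The stems whose last vowel is 'o' (suphob → suphben, vitsob → vitsben, sados → sadsen) delete the last vowel and add -en.
So benok → benken.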